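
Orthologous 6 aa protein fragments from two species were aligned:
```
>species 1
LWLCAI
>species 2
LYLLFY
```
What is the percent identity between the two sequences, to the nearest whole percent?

33%

Mismatches at positions 2, 4, 5, 6 (1-based): 4 of 6.
Identical positions: 2/6 = 33.33% → 33%.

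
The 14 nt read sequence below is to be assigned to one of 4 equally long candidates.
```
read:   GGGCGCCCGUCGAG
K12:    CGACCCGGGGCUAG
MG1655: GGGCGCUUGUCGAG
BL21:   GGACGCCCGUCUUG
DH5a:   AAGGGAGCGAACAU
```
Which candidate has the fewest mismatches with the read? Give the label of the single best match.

MG1655

Hamming distances to read — K12: 7; MG1655: 2; BL21: 3; DH5a: 9.
Smallest is MG1655 with 2 mismatches.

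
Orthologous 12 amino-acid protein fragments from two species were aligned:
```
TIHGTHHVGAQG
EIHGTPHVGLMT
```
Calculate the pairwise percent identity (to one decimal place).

Mismatches at positions 1, 6, 10, 11, 12 (1-based): 5 of 12.
Identical positions: 7/12 = 58.33% → 58.3%.

58.3%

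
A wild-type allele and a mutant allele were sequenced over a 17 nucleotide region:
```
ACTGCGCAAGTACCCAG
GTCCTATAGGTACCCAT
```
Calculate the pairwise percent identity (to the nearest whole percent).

9 positions differ (1, 2, 3, 4, 5, 6, 7, 9, 17), so 8 of 17 match: 8/17 = 47.06%.

47%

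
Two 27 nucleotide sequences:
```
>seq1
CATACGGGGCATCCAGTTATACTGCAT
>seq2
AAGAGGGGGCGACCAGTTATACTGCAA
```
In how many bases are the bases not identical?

6

Comparing position by position, 6 bases differ: 1 (C/A), 3 (T/G), 5 (C/G), 11 (A/G), 12 (T/A), 27 (T/A).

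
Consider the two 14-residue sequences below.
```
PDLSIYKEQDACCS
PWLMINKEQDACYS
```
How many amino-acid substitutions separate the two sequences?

4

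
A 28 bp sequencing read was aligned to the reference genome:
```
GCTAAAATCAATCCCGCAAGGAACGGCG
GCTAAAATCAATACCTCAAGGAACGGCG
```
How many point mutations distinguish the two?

Comparing position by position, 2 sites differ: 13 (C/A), 16 (G/T).

2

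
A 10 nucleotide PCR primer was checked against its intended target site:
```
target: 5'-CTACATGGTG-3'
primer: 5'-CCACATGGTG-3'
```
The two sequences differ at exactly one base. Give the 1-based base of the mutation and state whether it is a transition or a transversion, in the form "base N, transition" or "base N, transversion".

base 2, transition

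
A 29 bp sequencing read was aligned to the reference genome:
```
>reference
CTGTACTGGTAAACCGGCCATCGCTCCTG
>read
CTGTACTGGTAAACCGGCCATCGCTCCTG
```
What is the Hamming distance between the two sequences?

The two sequences are identical at every position.

0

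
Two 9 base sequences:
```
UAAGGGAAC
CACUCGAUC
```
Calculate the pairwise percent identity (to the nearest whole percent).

5 positions differ (1, 3, 4, 5, 8), so 4 of 9 match: 4/9 = 44.44%.

44%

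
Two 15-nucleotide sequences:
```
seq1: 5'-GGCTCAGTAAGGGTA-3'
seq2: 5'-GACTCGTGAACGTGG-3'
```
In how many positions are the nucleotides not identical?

The sequences differ at positions 2, 6, 7, 8, 11, 13, 14, 15 (1-based) — 8 in total.

8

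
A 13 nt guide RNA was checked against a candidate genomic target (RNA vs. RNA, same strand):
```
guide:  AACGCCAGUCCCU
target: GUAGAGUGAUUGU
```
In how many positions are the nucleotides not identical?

The sequences differ at positions 1, 2, 3, 5, 6, 7, 9, 10, 11, 12 (1-based) — 10 in total.

10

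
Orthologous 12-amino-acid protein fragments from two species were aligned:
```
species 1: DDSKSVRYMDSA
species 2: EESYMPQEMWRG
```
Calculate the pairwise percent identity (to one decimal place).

16.7%

Mismatches at positions 1, 2, 4, 5, 6, 7, 8, 10, 11, 12 (1-based): 10 of 12.
Identical positions: 2/12 = 16.67% → 16.7%.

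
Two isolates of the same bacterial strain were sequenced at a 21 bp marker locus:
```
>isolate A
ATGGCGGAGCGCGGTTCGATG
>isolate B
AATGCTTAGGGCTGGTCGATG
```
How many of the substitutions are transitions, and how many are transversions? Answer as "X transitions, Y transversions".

0 transitions, 7 transversions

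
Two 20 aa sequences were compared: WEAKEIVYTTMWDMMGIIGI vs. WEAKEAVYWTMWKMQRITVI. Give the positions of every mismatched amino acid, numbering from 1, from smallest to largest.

6, 9, 13, 15, 16, 18, 19

Scanning 1-based: 6: I/A; 9: T/W; 13: D/K; 15: M/Q; 16: G/R; 18: I/T; 19: G/V.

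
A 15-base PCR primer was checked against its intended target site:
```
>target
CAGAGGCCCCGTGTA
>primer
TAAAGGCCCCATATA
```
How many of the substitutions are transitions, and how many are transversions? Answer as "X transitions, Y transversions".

4 transitions, 0 transversions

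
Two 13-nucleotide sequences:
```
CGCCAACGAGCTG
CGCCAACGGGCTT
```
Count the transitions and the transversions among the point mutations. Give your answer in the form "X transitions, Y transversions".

Mismatches (1-based):
position 9: A→G (purine→purine, transition)
position 13: G→T (purine→pyrimidine, transversion)

1 transition, 1 transversion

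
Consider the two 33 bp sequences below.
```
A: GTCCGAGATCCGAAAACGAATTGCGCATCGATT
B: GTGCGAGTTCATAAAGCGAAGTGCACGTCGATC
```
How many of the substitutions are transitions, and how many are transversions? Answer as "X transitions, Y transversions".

4 transitions, 5 transversions

Transitions (purine↔purine or pyrimidine↔pyrimidine): 16 A→G, 25 G→A, 27 A→G, 33 T→C.
Transversions (purine↔pyrimidine): 3 C→G, 8 A→T, 11 C→A, 12 G→T, 21 T→G.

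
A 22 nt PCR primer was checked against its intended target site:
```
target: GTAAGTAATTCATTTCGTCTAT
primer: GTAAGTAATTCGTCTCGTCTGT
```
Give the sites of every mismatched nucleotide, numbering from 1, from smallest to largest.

12, 14, 21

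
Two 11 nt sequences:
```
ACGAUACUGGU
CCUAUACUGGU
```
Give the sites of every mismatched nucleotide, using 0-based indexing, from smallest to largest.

Scanning 0-based: 0: A/C; 2: G/U.

0, 2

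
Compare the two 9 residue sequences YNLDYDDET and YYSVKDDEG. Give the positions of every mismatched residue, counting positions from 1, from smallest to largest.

Differences at position 2 (N→Y), position 3 (L→S), position 4 (D→V), position 5 (Y→K), position 9 (T→G).

2, 3, 4, 5, 9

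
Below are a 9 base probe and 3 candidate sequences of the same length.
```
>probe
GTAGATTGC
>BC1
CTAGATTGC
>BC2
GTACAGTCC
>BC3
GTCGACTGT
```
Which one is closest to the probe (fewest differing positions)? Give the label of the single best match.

Hamming distances to probe — BC1: 1; BC2: 3; BC3: 3.
Smallest is BC1 with 1 mismatch.

BC1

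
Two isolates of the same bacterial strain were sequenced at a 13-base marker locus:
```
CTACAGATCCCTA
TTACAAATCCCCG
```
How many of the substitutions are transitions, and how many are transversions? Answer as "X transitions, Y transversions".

4 transitions, 0 transversions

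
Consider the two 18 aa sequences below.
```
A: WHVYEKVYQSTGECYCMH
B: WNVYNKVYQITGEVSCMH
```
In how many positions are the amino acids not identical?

Mismatches (1-based): position 2: H→N; position 5: E→N; position 10: S→I; position 14: C→V; position 15: Y→S.

5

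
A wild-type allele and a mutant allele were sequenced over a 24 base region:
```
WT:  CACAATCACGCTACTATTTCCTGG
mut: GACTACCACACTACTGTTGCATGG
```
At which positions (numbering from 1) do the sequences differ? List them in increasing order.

Differences at position 1 (C→G), position 4 (A→T), position 6 (T→C), position 10 (G→A), position 16 (A→G), position 19 (T→G), position 21 (C→A).

1, 4, 6, 10, 16, 19, 21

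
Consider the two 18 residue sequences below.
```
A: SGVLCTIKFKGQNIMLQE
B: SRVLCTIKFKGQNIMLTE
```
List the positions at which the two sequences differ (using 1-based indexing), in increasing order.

Scanning 1-based: 2: G/R; 17: Q/T.

2, 17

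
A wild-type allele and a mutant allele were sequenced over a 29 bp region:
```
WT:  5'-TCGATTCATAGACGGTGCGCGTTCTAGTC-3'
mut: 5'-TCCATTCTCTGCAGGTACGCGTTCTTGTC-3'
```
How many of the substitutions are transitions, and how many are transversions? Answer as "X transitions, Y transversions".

2 transitions, 6 transversions

Mismatches (1-based):
base 3: G→C (purine→pyrimidine, transversion)
base 8: A→T (purine→pyrimidine, transversion)
base 9: T→C (pyrimidine→pyrimidine, transition)
base 10: A→T (purine→pyrimidine, transversion)
base 12: A→C (purine→pyrimidine, transversion)
base 13: C→A (pyrimidine→purine, transversion)
base 17: G→A (purine→purine, transition)
base 26: A→T (purine→pyrimidine, transversion)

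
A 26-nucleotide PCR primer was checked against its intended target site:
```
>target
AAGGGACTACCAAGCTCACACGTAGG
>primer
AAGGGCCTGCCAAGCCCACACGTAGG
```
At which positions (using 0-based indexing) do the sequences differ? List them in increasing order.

5, 8, 15

Differences at position 5 (A→C), position 8 (A→G), position 15 (T→C).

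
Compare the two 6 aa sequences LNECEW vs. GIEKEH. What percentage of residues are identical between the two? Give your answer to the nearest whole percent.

33%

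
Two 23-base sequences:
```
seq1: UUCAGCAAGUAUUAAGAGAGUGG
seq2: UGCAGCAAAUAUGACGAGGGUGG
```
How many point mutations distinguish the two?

5

Mismatches (1-based): base 2: U→G; base 9: G→A; base 13: U→G; base 15: A→C; base 19: A→G.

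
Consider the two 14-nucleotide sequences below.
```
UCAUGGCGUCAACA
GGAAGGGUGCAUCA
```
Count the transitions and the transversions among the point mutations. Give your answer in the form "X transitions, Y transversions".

0 transitions, 7 transversions

Mismatches (1-based):
base 1: U→G (pyrimidine→purine, transversion)
base 2: C→G (pyrimidine→purine, transversion)
base 4: U→A (pyrimidine→purine, transversion)
base 7: C→G (pyrimidine→purine, transversion)
base 8: G→U (purine→pyrimidine, transversion)
base 9: U→G (pyrimidine→purine, transversion)
base 12: A→U (purine→pyrimidine, transversion)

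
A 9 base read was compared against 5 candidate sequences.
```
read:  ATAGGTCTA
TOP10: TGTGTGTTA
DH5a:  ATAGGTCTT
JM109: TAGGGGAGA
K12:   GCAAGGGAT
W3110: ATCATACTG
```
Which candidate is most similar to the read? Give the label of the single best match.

Hamming distances to read — TOP10: 6; DH5a: 1; JM109: 6; K12: 7; W3110: 5.
Smallest is DH5a with 1 mismatch.

DH5a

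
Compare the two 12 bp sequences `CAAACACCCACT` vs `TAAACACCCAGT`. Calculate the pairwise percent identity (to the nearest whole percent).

83%

2 positions differ (1, 11), so 10 of 12 match: 10/12 = 83.33%.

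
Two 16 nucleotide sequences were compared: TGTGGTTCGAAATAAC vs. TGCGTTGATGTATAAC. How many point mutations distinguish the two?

7

Comparing position by position, 7 sites differ: 3 (T/C), 5 (G/T), 7 (T/G), 8 (C/A), 9 (G/T), 10 (A/G), 11 (A/T).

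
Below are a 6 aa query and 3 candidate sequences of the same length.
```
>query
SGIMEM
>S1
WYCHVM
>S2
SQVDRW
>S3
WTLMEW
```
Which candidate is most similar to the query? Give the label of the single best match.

S3

S1 differs at 5 residues; S2 differs at 5 residues; S3 differs at 4 residues. The closest is S3.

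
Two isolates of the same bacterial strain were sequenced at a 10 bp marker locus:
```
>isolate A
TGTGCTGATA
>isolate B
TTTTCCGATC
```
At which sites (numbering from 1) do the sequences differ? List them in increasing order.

Differences at site 2 (G→T), site 4 (G→T), site 6 (T→C), site 10 (A→C).

2, 4, 6, 10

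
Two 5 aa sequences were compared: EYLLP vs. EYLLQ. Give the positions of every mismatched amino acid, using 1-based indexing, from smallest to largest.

5

Differences at position 5 (P→Q).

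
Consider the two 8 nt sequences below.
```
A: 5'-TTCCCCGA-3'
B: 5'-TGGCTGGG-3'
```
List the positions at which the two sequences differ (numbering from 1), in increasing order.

Differences at position 2 (T→G), position 3 (C→G), position 5 (C→T), position 6 (C→G), position 8 (A→G).

2, 3, 5, 6, 8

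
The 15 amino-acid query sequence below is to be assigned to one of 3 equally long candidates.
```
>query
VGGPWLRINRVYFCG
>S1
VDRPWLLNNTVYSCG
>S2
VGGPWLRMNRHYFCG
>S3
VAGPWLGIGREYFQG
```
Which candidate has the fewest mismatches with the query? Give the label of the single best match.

Hamming distances to query — S1: 6; S2: 2; S3: 5.
Smallest is S2 with 2 mismatches.

S2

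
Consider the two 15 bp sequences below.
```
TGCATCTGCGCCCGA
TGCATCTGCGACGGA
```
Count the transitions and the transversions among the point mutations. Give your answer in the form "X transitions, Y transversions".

Mismatches (1-based):
position 11: C→A (pyrimidine→purine, transversion)
position 13: C→G (pyrimidine→purine, transversion)

0 transitions, 2 transversions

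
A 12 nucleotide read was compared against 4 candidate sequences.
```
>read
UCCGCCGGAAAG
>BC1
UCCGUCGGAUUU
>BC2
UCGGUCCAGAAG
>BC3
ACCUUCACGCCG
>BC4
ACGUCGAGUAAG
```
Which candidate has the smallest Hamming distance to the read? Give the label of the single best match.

Hamming distances to read — BC1: 4; BC2: 5; BC3: 8; BC4: 6.
Smallest is BC1 with 4 mismatches.

BC1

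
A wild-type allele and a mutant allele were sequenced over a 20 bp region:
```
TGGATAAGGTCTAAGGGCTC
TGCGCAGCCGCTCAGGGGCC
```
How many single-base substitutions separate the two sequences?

Comparing position by position, 10 positions differ: 3 (G/C), 4 (A/G), 5 (T/C), 7 (A/G), 8 (G/C), 9 (G/C), 10 (T/G), 13 (A/C), 18 (C/G), 19 (T/C).

10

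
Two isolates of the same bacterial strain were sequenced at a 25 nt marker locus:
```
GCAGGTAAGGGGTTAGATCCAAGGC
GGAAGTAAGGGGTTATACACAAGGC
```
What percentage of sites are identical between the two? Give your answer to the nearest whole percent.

Mismatches at positions 2, 4, 16, 18, 19 (1-based): 5 of 25.
Identical positions: 20/25 = 80% → 80%.

80%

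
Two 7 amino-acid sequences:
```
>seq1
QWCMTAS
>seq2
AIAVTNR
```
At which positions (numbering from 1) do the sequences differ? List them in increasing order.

1, 2, 3, 4, 6, 7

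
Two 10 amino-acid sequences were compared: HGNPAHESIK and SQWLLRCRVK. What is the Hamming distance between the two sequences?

9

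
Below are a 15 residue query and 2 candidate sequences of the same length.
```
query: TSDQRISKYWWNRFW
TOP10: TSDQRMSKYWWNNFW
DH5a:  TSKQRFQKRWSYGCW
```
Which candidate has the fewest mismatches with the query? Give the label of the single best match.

TOP10

Hamming distances to query — TOP10: 2; DH5a: 8.
Smallest is TOP10 with 2 mismatches.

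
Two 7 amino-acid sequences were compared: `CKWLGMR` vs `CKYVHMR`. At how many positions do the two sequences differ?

Mismatches (1-based): position 3: W→Y; position 4: L→V; position 5: G→H.

3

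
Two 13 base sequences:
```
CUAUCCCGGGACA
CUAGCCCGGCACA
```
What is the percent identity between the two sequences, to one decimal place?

84.6%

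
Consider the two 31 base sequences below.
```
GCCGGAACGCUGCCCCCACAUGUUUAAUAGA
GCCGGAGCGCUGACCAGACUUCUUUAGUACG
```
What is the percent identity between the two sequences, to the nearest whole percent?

9 positions differ (7, 13, 16, 17, 20, 22, 27, 30, 31), so 22 of 31 match: 22/31 = 70.97%.

71%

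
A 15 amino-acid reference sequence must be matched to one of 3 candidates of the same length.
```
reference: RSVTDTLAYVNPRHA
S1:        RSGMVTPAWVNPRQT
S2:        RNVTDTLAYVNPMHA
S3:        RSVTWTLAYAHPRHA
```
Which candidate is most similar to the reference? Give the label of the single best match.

S2

S1 differs at 7 residues; S2 differs at 2 residues; S3 differs at 3 residues. The closest is S2.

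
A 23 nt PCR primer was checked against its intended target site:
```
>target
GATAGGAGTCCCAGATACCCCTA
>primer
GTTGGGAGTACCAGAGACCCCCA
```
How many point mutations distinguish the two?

5

Comparing position by position, 5 sites differ: 2 (A/T), 4 (A/G), 10 (C/A), 16 (T/G), 22 (T/C).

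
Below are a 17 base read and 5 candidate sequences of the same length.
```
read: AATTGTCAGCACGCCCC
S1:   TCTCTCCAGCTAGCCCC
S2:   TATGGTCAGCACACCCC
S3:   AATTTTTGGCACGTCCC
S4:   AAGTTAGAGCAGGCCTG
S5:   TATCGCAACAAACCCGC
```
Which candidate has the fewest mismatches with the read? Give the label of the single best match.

S1 differs at 7 positions; S2 differs at 3 positions; S3 differs at 4 positions; S4 differs at 7 positions; S5 differs at 9 positions. The closest is S2.

S2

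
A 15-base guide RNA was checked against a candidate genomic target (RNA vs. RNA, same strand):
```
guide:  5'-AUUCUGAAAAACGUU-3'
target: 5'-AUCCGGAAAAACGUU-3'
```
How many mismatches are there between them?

The sequences differ at sites 3, 5 (1-based) — 2 in total.

2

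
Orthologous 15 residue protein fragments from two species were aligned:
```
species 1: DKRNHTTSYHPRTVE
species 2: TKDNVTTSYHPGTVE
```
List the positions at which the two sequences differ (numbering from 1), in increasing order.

1, 3, 5, 12

Differences at position 1 (D→T), position 3 (R→D), position 5 (H→V), position 12 (R→G).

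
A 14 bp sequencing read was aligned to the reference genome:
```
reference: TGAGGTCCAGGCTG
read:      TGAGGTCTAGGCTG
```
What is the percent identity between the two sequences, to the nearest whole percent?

1 position differs (8), so 13 of 14 match: 13/14 = 92.86%.

93%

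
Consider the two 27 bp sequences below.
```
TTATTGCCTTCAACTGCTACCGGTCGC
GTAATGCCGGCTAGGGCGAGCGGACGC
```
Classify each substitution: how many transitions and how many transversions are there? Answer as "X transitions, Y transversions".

Mismatches (1-based):
site 1: T→G (pyrimidine→purine, transversion)
site 4: T→A (pyrimidine→purine, transversion)
site 9: T→G (pyrimidine→purine, transversion)
site 10: T→G (pyrimidine→purine, transversion)
site 12: A→T (purine→pyrimidine, transversion)
site 14: C→G (pyrimidine→purine, transversion)
site 15: T→G (pyrimidine→purine, transversion)
site 18: T→G (pyrimidine→purine, transversion)
site 20: C→G (pyrimidine→purine, transversion)
site 24: T→A (pyrimidine→purine, transversion)

0 transitions, 10 transversions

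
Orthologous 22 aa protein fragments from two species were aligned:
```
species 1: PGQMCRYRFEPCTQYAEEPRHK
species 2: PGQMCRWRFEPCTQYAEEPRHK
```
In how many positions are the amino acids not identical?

1

Mismatches (1-based): position 7: Y→W.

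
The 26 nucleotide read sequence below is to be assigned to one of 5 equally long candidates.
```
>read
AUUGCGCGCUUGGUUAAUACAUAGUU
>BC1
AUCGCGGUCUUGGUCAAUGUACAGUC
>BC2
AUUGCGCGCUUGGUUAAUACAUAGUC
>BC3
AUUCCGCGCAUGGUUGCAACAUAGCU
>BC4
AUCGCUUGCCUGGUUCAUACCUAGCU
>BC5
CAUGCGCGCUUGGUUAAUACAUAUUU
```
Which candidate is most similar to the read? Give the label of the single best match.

BC1 differs at 8 positions; BC2 differs at 1 position; BC3 differs at 6 positions; BC4 differs at 7 positions; BC5 differs at 3 positions. The closest is BC2.

BC2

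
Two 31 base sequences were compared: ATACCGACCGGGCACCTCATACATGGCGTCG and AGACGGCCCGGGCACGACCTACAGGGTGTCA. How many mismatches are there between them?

9

The sequences differ at sites 2, 5, 7, 16, 17, 19, 24, 27, 31 (1-based) — 9 in total.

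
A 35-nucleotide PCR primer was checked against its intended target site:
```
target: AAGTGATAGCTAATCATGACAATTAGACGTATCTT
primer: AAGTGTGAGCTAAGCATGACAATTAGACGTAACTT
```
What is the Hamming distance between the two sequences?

4

The sequences differ at bases 6, 7, 14, 32 (1-based) — 4 in total.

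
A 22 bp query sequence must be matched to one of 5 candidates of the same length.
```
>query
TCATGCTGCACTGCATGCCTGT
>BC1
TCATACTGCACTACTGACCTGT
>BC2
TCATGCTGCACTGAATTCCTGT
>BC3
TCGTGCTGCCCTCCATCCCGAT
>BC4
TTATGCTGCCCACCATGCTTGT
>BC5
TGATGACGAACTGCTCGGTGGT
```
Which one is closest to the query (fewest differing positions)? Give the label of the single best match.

BC2

Hamming distances to query — BC1: 5; BC2: 2; BC3: 6; BC4: 5; BC5: 9.
Smallest is BC2 with 2 mismatches.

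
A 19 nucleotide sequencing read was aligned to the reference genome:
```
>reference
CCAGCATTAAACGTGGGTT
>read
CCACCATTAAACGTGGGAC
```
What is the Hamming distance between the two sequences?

Comparing position by position, 3 positions differ: 4 (G/C), 18 (T/A), 19 (T/C).

3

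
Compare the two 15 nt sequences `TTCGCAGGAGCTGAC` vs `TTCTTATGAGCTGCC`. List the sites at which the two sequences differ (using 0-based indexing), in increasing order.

Scanning 0-based: 3: G/T; 4: C/T; 6: G/T; 13: A/C.

3, 4, 6, 13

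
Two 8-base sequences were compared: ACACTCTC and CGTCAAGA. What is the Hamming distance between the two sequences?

The sequences differ at bases 1, 2, 3, 5, 6, 7, 8 (1-based) — 7 in total.

7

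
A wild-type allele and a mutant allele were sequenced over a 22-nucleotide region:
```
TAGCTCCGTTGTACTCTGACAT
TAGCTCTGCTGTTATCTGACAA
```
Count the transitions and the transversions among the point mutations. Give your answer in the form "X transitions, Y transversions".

2 transitions, 3 transversions

Mismatches (1-based):
base 7: C→T (pyrimidine→pyrimidine, transition)
base 9: T→C (pyrimidine→pyrimidine, transition)
base 13: A→T (purine→pyrimidine, transversion)
base 14: C→A (pyrimidine→purine, transversion)
base 22: T→A (pyrimidine→purine, transversion)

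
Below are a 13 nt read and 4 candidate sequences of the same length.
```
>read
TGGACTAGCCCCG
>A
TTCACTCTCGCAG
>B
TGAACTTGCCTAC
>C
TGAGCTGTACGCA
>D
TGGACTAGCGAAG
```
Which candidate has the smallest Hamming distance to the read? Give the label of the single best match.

D

A differs at 6 sites; B differs at 5 sites; C differs at 7 sites; D differs at 3 sites. The closest is D.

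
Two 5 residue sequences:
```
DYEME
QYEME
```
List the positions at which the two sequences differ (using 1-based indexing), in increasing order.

1

Differences at position 1 (D→Q).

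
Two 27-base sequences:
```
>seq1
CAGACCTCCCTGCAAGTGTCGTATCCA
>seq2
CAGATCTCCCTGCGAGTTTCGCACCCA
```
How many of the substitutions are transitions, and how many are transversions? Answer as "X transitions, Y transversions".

Mismatches (1-based):
base 5: C→T (pyrimidine→pyrimidine, transition)
base 14: A→G (purine→purine, transition)
base 18: G→T (purine→pyrimidine, transversion)
base 22: T→C (pyrimidine→pyrimidine, transition)
base 24: T→C (pyrimidine→pyrimidine, transition)

4 transitions, 1 transversion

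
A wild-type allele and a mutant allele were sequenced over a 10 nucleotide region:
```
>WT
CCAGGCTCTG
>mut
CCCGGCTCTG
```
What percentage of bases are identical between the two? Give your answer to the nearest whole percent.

1 position differs (3), so 9 of 10 match: 9/10 = 90%.

90%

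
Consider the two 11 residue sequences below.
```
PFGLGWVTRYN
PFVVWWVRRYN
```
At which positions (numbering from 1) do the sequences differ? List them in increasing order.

3, 4, 5, 8

Differences at position 3 (G→V), position 4 (L→V), position 5 (G→W), position 8 (T→R).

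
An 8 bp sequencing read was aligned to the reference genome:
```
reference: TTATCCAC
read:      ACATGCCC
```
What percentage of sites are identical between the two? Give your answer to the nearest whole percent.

50%

Mismatches at positions 1, 2, 5, 7 (1-based): 4 of 8.
Identical positions: 4/8 = 50% → 50%.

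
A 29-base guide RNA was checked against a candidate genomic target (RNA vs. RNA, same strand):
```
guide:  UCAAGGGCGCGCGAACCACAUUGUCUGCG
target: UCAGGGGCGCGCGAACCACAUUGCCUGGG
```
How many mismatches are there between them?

Mismatches (1-based): base 4: A→G; base 24: U→C; base 28: C→G.

3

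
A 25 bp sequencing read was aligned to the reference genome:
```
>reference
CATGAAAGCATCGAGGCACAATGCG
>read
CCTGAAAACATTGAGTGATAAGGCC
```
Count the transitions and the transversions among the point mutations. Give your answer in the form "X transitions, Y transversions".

Transitions (purine↔purine or pyrimidine↔pyrimidine): 8 G→A, 12 C→T, 19 C→T.
Transversions (purine↔pyrimidine): 2 A→C, 16 G→T, 17 C→G, 22 T→G, 25 G→C.

3 transitions, 5 transversions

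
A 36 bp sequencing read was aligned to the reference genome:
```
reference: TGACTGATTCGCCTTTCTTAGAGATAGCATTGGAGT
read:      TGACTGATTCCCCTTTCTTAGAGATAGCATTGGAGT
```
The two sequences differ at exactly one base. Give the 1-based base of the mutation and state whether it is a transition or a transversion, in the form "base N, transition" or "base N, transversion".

The sequences differ only at base 11: G→C (purine→pyrimidine), a transversion.

base 11, transversion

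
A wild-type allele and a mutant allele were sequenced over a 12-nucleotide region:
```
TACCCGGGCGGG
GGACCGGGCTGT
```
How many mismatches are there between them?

Mismatches (1-based): position 1: T→G; position 2: A→G; position 3: C→A; position 10: G→T; position 12: G→T.

5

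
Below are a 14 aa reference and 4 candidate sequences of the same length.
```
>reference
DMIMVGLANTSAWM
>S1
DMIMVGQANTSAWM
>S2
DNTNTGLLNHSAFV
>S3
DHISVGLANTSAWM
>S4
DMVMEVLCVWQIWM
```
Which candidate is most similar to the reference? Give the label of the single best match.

Hamming distances to reference — S1: 1; S2: 8; S3: 2; S4: 8.
Smallest is S1 with 1 mismatch.

S1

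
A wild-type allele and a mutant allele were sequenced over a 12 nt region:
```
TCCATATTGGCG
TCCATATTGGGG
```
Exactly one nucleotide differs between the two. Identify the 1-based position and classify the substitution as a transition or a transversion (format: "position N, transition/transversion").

position 11, transversion

Position 11 changes C→G. C is a pyrimidine and G is a purine, so this is a transversion.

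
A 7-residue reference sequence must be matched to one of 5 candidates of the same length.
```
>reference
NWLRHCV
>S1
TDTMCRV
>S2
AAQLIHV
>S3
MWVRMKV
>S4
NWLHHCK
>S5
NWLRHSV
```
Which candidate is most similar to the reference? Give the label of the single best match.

S5

Hamming distances to reference — S1: 6; S2: 6; S3: 4; S4: 2; S5: 1.
Smallest is S5 with 1 mismatch.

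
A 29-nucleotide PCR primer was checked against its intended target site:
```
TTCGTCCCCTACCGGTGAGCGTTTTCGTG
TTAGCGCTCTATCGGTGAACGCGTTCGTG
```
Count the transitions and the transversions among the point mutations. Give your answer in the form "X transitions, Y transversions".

Mismatches (1-based):
site 3: C→A (pyrimidine→purine, transversion)
site 5: T→C (pyrimidine→pyrimidine, transition)
site 6: C→G (pyrimidine→purine, transversion)
site 8: C→T (pyrimidine→pyrimidine, transition)
site 12: C→T (pyrimidine→pyrimidine, transition)
site 19: G→A (purine→purine, transition)
site 22: T→C (pyrimidine→pyrimidine, transition)
site 23: T→G (pyrimidine→purine, transversion)

5 transitions, 3 transversions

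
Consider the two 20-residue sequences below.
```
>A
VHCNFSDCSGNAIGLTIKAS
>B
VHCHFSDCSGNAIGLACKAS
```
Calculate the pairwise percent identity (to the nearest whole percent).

3 positions differ (4, 16, 17), so 17 of 20 match: 17/20 = 85%.

85%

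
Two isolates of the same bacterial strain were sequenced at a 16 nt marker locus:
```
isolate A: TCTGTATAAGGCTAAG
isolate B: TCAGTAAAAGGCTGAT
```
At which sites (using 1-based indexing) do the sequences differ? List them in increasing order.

Differences at site 3 (T→A), site 7 (T→A), site 14 (A→G), site 16 (G→T).

3, 7, 14, 16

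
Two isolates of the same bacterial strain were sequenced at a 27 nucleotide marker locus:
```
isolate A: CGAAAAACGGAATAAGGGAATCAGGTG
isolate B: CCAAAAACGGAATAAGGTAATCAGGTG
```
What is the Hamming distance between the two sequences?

Comparing position by position, 2 sites differ: 2 (G/C), 18 (G/T).

2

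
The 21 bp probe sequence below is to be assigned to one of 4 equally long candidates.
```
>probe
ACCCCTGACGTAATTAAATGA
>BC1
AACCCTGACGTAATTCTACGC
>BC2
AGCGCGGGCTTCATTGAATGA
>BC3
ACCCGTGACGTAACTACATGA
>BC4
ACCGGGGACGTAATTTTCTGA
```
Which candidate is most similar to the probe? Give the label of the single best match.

BC1 differs at 5 sites; BC2 differs at 7 sites; BC3 differs at 3 sites; BC4 differs at 6 sites. The closest is BC3.

BC3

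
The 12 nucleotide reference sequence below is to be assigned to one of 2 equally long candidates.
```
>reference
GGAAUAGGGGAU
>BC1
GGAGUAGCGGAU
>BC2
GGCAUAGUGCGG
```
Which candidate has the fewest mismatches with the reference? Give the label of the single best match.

BC1

Hamming distances to reference — BC1: 2; BC2: 5.
Smallest is BC1 with 2 mismatches.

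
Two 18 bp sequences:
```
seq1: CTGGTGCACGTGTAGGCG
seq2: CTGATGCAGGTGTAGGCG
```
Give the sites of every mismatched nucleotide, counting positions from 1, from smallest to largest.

4, 9

Scanning 1-based: 4: G/A; 9: C/G.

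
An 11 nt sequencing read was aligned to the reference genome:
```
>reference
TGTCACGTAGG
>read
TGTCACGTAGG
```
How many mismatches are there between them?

0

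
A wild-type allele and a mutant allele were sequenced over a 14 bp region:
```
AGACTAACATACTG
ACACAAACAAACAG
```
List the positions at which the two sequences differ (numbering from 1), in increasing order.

Differences at position 2 (G→C), position 5 (T→A), position 10 (T→A), position 13 (T→A).

2, 5, 10, 13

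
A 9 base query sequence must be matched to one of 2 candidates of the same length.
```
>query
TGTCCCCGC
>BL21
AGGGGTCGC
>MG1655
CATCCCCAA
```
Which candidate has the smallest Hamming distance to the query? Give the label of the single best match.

Hamming distances to query — BL21: 5; MG1655: 4.
Smallest is MG1655 with 4 mismatches.

MG1655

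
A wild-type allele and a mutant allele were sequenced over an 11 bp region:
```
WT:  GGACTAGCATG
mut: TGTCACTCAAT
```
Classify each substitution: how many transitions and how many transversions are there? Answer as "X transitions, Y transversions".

Mismatches (1-based):
site 1: G→T (purine→pyrimidine, transversion)
site 3: A→T (purine→pyrimidine, transversion)
site 5: T→A (pyrimidine→purine, transversion)
site 6: A→C (purine→pyrimidine, transversion)
site 7: G→T (purine→pyrimidine, transversion)
site 10: T→A (pyrimidine→purine, transversion)
site 11: G→T (purine→pyrimidine, transversion)

0 transitions, 7 transversions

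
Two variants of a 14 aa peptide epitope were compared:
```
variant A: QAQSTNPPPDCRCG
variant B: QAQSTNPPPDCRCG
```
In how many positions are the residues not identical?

0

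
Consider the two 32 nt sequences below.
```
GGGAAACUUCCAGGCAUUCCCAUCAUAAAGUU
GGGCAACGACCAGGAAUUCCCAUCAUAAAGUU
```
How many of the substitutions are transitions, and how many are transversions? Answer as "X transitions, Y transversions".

0 transitions, 4 transversions

Mismatches (1-based):
site 4: A→C (purine→pyrimidine, transversion)
site 8: U→G (pyrimidine→purine, transversion)
site 9: U→A (pyrimidine→purine, transversion)
site 15: C→A (pyrimidine→purine, transversion)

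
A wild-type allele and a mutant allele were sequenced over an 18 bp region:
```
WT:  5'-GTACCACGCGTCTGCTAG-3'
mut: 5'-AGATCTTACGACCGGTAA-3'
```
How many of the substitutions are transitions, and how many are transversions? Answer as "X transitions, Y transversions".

6 transitions, 4 transversions

Mismatches (1-based):
site 1: G→A (purine→purine, transition)
site 2: T→G (pyrimidine→purine, transversion)
site 4: C→T (pyrimidine→pyrimidine, transition)
site 6: A→T (purine→pyrimidine, transversion)
site 7: C→T (pyrimidine→pyrimidine, transition)
site 8: G→A (purine→purine, transition)
site 11: T→A (pyrimidine→purine, transversion)
site 13: T→C (pyrimidine→pyrimidine, transition)
site 15: C→G (pyrimidine→purine, transversion)
site 18: G→A (purine→purine, transition)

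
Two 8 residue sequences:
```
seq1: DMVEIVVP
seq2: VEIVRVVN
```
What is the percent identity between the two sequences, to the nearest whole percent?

Mismatches at positions 1, 2, 3, 4, 5, 8 (1-based): 6 of 8.
Identical positions: 2/8 = 25% → 25%.

25%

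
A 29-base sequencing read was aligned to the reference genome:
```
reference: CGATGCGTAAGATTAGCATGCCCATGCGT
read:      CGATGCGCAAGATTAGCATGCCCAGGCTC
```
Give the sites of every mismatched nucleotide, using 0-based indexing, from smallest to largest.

Scanning 0-based: 7: T/C; 24: T/G; 27: G/T; 28: T/C.

7, 24, 27, 28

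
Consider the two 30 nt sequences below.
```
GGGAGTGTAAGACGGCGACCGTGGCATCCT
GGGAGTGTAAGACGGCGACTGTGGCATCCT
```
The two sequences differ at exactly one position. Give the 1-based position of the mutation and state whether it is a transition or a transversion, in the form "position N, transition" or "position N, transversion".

Position 20 changes C→T. C is a pyrimidine and T is a pyrimidine, so this is a transition.

position 20, transition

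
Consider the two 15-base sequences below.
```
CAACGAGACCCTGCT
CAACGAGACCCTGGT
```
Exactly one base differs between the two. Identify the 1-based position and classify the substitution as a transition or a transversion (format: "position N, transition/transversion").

Position 14 changes C→G. C is a pyrimidine and G is a purine, so this is a transversion.

position 14, transversion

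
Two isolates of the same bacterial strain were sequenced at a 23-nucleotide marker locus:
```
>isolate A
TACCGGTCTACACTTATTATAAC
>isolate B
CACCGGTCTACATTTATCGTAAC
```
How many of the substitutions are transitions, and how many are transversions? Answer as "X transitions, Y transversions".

4 transitions, 0 transversions

Transitions (purine↔purine or pyrimidine↔pyrimidine): 1 T→C, 13 C→T, 18 T→C, 19 A→G.
Transversions (purine↔pyrimidine): none.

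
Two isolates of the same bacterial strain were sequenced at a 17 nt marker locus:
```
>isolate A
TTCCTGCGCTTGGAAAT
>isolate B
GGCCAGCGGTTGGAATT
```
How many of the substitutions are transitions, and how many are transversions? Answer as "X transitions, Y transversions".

0 transitions, 5 transversions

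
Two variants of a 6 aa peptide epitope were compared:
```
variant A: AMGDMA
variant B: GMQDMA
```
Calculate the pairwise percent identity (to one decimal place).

66.7%

Mismatches at positions 1, 3 (1-based): 2 of 6.
Identical positions: 4/6 = 66.67% → 66.7%.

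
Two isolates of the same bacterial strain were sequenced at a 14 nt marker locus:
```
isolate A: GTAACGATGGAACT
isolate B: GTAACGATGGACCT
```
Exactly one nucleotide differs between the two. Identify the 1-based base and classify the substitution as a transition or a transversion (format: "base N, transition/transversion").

base 12, transversion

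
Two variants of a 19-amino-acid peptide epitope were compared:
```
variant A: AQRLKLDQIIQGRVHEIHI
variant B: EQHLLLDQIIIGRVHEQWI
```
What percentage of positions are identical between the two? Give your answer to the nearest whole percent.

68%

Mismatches at positions 1, 3, 5, 11, 17, 18 (1-based): 6 of 19.
Identical positions: 13/19 = 68.42% → 68%.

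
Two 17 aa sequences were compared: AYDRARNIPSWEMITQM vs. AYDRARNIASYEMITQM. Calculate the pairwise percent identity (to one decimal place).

Mismatches at positions 9, 11 (1-based): 2 of 17.
Identical positions: 15/17 = 88.24% → 88.2%.

88.2%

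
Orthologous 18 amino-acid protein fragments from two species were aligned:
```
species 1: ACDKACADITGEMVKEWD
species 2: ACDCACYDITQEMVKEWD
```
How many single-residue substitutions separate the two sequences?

Mismatches (1-based): residue 4: K→C; residue 7: A→Y; residue 11: G→Q.

3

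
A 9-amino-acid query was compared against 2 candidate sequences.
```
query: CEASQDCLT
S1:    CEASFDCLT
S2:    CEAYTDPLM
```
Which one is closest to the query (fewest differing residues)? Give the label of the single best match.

S1

S1 differs at 1 residue; S2 differs at 4 residues. The closest is S1.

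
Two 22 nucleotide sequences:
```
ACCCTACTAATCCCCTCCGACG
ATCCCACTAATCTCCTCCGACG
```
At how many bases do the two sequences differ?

3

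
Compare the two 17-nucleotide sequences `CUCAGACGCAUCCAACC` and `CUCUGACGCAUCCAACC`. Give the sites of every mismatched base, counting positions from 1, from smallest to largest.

4

Differences at site 4 (A→U).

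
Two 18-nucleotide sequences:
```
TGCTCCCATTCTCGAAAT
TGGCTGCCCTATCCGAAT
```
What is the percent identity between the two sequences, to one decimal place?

50.0%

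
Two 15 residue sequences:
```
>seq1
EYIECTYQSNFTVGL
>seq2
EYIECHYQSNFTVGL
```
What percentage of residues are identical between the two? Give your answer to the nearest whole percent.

Mismatch at position 6 (1-based): 1 of 15.
Identical positions: 14/15 = 93.33% → 93%.

93%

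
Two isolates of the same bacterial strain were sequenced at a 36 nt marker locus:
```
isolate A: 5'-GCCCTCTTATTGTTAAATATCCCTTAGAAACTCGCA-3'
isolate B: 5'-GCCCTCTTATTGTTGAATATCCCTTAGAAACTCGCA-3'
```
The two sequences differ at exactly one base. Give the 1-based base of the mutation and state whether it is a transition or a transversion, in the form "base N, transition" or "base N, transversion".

base 15, transition

The sequences differ only at base 15: A→G (purine→purine), a transition.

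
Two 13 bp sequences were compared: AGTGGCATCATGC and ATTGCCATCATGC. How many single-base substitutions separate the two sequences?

Comparing position by position, 2 positions differ: 2 (G/T), 5 (G/C).

2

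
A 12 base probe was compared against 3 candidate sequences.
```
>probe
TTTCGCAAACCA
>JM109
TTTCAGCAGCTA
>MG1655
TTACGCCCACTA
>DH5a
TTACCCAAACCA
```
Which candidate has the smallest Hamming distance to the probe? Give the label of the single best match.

Hamming distances to probe — JM109: 5; MG1655: 4; DH5a: 2.
Smallest is DH5a with 2 mismatches.

DH5a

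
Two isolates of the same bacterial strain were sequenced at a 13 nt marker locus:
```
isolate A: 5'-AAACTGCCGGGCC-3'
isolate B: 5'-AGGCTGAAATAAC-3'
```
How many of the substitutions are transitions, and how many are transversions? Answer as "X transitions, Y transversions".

4 transitions, 4 transversions

Transitions (purine↔purine or pyrimidine↔pyrimidine): 2 A→G, 3 A→G, 9 G→A, 11 G→A.
Transversions (purine↔pyrimidine): 7 C→A, 8 C→A, 10 G→T, 12 C→A.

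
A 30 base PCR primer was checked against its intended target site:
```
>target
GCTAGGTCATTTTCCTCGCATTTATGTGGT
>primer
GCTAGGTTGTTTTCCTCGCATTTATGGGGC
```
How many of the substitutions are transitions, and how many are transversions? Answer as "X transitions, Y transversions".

Transitions (purine↔purine or pyrimidine↔pyrimidine): 8 C→T, 9 A→G, 30 T→C.
Transversions (purine↔pyrimidine): 27 T→G.

3 transitions, 1 transversion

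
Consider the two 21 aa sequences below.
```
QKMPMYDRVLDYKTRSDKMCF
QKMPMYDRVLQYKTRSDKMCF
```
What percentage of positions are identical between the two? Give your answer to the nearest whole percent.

1 position differs (11), so 20 of 21 match: 20/21 = 95.24%.

95%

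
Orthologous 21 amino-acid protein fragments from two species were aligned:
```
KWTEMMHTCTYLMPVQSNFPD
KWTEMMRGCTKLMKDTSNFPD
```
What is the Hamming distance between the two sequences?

Mismatches (1-based): position 7: H→R; position 8: T→G; position 11: Y→K; position 14: P→K; position 15: V→D; position 16: Q→T.

6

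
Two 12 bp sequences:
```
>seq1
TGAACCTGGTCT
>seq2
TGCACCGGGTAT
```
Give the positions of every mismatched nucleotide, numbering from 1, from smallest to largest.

3, 7, 11

Scanning 1-based: 3: A/C; 7: T/G; 11: C/A.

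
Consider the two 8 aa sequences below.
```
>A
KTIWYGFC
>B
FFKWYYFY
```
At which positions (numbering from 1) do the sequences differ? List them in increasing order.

Differences at position 1 (K→F), position 2 (T→F), position 3 (I→K), position 6 (G→Y), position 8 (C→Y).

1, 2, 3, 6, 8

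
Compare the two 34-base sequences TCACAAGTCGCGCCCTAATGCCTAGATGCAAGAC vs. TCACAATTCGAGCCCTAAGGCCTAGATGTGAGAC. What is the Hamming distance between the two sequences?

The sequences differ at sites 7, 11, 19, 29, 30 (1-based) — 5 in total.

5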